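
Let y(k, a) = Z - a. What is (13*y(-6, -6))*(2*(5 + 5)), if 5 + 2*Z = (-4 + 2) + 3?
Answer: 1040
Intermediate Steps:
Z = -2 (Z = -5/2 + ((-4 + 2) + 3)/2 = -5/2 + (-2 + 3)/2 = -5/2 + (½)*1 = -5/2 + ½ = -2)
y(k, a) = -2 - a
(13*y(-6, -6))*(2*(5 + 5)) = (13*(-2 - 1*(-6)))*(2*(5 + 5)) = (13*(-2 + 6))*(2*10) = (13*4)*20 = 52*20 = 1040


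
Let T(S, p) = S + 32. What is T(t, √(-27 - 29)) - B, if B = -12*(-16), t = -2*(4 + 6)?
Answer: -180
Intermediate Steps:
t = -20 (t = -2*10 = -20)
T(S, p) = 32 + S
B = 192
T(t, √(-27 - 29)) - B = (32 - 20) - 1*192 = 12 - 192 = -180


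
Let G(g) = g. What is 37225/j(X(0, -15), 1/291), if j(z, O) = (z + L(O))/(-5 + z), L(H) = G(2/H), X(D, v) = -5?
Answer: -372250/577 ≈ -645.15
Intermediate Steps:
L(H) = 2/H
j(z, O) = (z + 2/O)/(-5 + z)
37225/j(X(0, -15), 1/291) = 37225/(((2 - 5/291)/((1/291)*(-5 - 5)))) = 37225/(((2 + (1/291)*(-5))/((1/291)*(-10)))) = 37225/((291*(-⅒)*(2 - 5/291))) = 37225/((291*(-⅒)*(577/291))) = 37225/(-577/10) = 37225*(-10/577) = -372250/577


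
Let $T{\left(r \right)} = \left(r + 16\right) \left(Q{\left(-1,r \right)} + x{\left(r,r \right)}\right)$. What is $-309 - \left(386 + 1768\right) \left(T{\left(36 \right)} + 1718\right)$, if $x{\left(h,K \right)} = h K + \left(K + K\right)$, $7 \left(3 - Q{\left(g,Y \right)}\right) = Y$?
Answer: $- \frac{1096814655}{7} \approx -1.5669 \cdot 10^{8}$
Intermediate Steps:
$Q{\left(g,Y \right)} = 3 - \frac{Y}{7}$
$x{\left(h,K \right)} = 2 K + K h$ ($x{\left(h,K \right)} = K h + 2 K = 2 K + K h$)
$T{\left(r \right)} = \left(16 + r\right) \left(3 - \frac{r}{7} + r \left(2 + r\right)\right)$ ($T{\left(r \right)} = \left(r + 16\right) \left(\left(3 - \frac{r}{7}\right) + r \left(2 + r\right)\right) = \left(16 + r\right) \left(3 - \frac{r}{7} + r \left(2 + r\right)\right)$)
$-309 - \left(386 + 1768\right) \left(T{\left(36 \right)} + 1718\right) = -309 - \left(386 + 1768\right) \left(\left(48 + 36^{3} + \frac{125 \cdot 36^{2}}{7} + \frac{229}{7} \cdot 36\right) + 1718\right) = -309 - 2154 \left(\left(48 + 46656 + \frac{125}{7} \cdot 1296 + \frac{8244}{7}\right) + 1718\right) = -309 - 2154 \left(\left(48 + 46656 + \frac{162000}{7} + \frac{8244}{7}\right) + 1718\right) = -309 - 2154 \left(\frac{497172}{7} + 1718\right) = -309 - 2154 \cdot \frac{509198}{7} = -309 - \frac{1096812492}{7} = - \frac{1096814655}{7}$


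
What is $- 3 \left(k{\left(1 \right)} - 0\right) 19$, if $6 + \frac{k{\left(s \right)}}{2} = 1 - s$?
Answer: $684$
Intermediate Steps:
$k{\left(s \right)} = -10 - 2 s$ ($k{\left(s \right)} = -12 + 2 \left(1 - s\right) = -12 - \left(-2 + 2 s\right) = -10 - 2 s$)
$- 3 \left(k{\left(1 \right)} - 0\right) 19 = - 3 \left(\left(-10 - 2\right) - 0\right) 19 = - 3 \left(\left(-10 - 2\right) + 0\right) 19 = - 3 \left(-12 + 0\right) 19 = \left(-3\right) \left(-12\right) 19 = 36 \cdot 19 = 684$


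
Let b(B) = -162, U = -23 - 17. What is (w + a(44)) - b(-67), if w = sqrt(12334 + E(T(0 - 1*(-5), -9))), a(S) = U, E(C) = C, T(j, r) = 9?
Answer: 122 + sqrt(12343) ≈ 233.10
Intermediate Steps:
U = -40
a(S) = -40
w = sqrt(12343) (w = sqrt(12334 + 9) = sqrt(12343) ≈ 111.10)
(w + a(44)) - b(-67) = (sqrt(12343) - 40) - 1*(-162) = (-40 + sqrt(12343)) + 162 = 122 + sqrt(12343)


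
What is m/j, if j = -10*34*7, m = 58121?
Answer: -8303/340 ≈ -24.421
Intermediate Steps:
j = -2380 (j = -340*7 = -2380)
m/j = 58121/(-2380) = 58121*(-1/2380) = -8303/340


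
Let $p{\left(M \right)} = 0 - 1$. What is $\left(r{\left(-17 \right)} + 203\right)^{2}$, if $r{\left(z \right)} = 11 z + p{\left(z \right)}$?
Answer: $225$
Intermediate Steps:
$p{\left(M \right)} = -1$
$r{\left(z \right)} = -1 + 11 z$ ($r{\left(z \right)} = 11 z - 1 = -1 + 11 z$)
$\left(r{\left(-17 \right)} + 203\right)^{2} = \left(\left(-1 + 11 \left(-17\right)\right) + 203\right)^{2} = \left(\left(-1 - 187\right) + 203\right)^{2} = \left(-188 + 203\right)^{2} = 15^{2} = 225$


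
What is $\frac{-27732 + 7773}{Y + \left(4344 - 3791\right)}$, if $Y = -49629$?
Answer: $\frac{19959}{49076} \approx 0.4067$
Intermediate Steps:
$\frac{-27732 + 7773}{Y + \left(4344 - 3791\right)} = \frac{-27732 + 7773}{-49629 + \left(4344 - 3791\right)} = - \frac{19959}{-49629 + \left(4344 - 3791\right)} = - \frac{19959}{-49629 + 553} = - \frac{19959}{-49076} = \left(-19959\right) \left(- \frac{1}{49076}\right) = \frac{19959}{49076}$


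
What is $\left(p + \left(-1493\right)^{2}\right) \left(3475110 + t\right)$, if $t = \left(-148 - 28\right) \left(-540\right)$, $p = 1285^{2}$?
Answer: $13853160221100$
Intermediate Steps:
$p = 1651225$
$t = 95040$ ($t = \left(-176\right) \left(-540\right) = 95040$)
$\left(p + \left(-1493\right)^{2}\right) \left(3475110 + t\right) = \left(1651225 + \left(-1493\right)^{2}\right) \left(3475110 + 95040\right) = \left(1651225 + 2229049\right) 3570150 = 3880274 \cdot 3570150 = 13853160221100$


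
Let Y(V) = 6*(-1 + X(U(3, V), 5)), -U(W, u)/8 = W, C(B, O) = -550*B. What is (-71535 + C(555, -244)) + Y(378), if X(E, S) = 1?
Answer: -376785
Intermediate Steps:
U(W, u) = -8*W
Y(V) = 0 (Y(V) = 6*(-1 + 1) = 6*0 = 0)
(-71535 + C(555, -244)) + Y(378) = (-71535 - 550*555) + 0 = (-71535 - 305250) + 0 = -376785 + 0 = -376785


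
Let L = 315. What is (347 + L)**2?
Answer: 438244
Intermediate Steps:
(347 + L)**2 = (347 + 315)**2 = 662**2 = 438244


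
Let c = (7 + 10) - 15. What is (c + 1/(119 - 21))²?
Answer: 38809/9604 ≈ 4.0409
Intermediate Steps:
c = 2 (c = 17 - 15 = 2)
(c + 1/(119 - 21))² = (2 + 1/(119 - 21))² = (2 + 1/98)² = (197/98)² = 38809/9604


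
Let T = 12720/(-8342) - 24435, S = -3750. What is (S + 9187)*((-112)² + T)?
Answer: -269695431077/4171 ≈ -6.4660e+7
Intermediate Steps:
T = -101924745/4171 (T = 12720*(-1/8342) - 24435 = -6360/4171 - 24435 = -101924745/4171 ≈ -24437.)
(S + 9187)*((-112)² + T) = (-3750 + 9187)*((-112)² - 101924745/4171) = 5437*(12544 - 101924745/4171) = 5437*(-49603721/4171) = -269695431077/4171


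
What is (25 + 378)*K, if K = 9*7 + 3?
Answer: 26598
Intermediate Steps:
K = 66 (K = 63 + 3 = 66)
(25 + 378)*K = (25 + 378)*66 = 403*66 = 26598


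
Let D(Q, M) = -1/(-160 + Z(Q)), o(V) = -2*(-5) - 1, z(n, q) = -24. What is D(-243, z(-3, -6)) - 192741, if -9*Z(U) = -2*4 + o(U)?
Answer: -277739772/1441 ≈ -1.9274e+5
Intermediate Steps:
o(V) = 9 (o(V) = 10 - 1 = 9)
Z(U) = -⅑ (Z(U) = -(-2*4 + 9)/9 = -(-8 + 9)/9 = -⅑*1 = -⅑)
D(Q, M) = 9/1441 (D(Q, M) = -1/(-160 - ⅑) = -1/(-1441/9) = -1*(-9/1441) = 9/1441)
D(-243, z(-3, -6)) - 192741 = 9/1441 - 192741 = -277739772/1441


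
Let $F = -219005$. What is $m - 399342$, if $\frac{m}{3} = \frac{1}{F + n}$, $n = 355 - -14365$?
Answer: $- \frac{27193193491}{68095} \approx -3.9934 \cdot 10^{5}$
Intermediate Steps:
$n = 14720$ ($n = 355 + 14365 = 14720$)
$m = - \frac{1}{68095}$ ($m = \frac{3}{-219005 + 14720} = \frac{3}{-204285} = 3 \left(- \frac{1}{204285}\right) = - \frac{1}{68095} \approx -1.4685 \cdot 10^{-5}$)
$m - 399342 = - \frac{1}{68095} - 399342 = - \frac{27193193491}{68095}$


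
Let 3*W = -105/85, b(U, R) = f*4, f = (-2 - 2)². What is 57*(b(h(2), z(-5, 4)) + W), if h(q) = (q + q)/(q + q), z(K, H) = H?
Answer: 61617/17 ≈ 3624.5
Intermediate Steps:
f = 16 (f = (-4)² = 16)
h(q) = 1 (h(q) = (2*q)/((2*q)) = (2*q)*(1/(2*q)) = 1)
b(U, R) = 64 (b(U, R) = 16*4 = 64)
W = -7/17 (W = (-105/85)/3 = (-105*1/85)/3 = (⅓)*(-21/17) = -7/17 ≈ -0.41176)
57*(b(h(2), z(-5, 4)) + W) = 57*(64 - 7/17) = 57*(1081/17) = 61617/17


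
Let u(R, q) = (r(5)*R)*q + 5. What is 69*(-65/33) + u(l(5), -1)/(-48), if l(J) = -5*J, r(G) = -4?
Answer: -70715/528 ≈ -133.93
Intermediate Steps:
u(R, q) = 5 - 4*R*q (u(R, q) = (-4*R)*q + 5 = -4*R*q + 5 = 5 - 4*R*q)
69*(-65/33) + u(l(5), -1)/(-48) = 69*(-65/33) + (5 - 4*(-5*5)*(-1))/(-48) = 69*(-65*1/33) + (5 - 4*(-25)*(-1))*(-1/48) = 69*(-65/33) + (5 - 100)*(-1/48) = -1495/11 - 95*(-1/48) = -1495/11 + 95/48 = -70715/528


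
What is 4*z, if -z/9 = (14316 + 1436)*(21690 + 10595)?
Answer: -18307919520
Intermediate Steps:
z = -4576979880 (z = -9*(14316 + 1436)*(21690 + 10595) = -141768*32285 = -9*508553320 = -4576979880)
4*z = 4*(-4576979880) = -18307919520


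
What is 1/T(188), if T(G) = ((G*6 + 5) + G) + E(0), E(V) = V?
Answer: 1/1321 ≈ 0.00075700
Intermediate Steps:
T(G) = 5 + 7*G (T(G) = ((G*6 + 5) + G) + 0 = ((6*G + 5) + G) + 0 = ((5 + 6*G) + G) + 0 = (5 + 7*G) + 0 = 5 + 7*G)
1/T(188) = 1/(5 + 7*188) = 1/(5 + 1316) = 1/1321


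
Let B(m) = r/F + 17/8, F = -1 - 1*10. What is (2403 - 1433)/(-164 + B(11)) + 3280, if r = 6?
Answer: 46795680/14293 ≈ 3274.0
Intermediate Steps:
F = -11 (F = -1 - 10 = -11)
B(m) = 139/88 (B(m) = 6/(-11) + 17/8 = 6*(-1/11) + 17*(⅛) = -6/11 + 17/8 = 139/88)
(2403 - 1433)/(-164 + B(11)) + 3280 = (2403 - 1433)/(-164 + 139/88) + 3280 = 970/(-14293/88) + 3280 = 970*(-88/14293) + 3280 = -85360/14293 + 3280 = 46795680/14293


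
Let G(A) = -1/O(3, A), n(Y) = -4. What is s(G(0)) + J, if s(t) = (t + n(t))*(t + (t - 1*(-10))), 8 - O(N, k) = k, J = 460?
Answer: 13433/32 ≈ 419.78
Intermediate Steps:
O(N, k) = 8 - k
G(A) = -1/(8 - A)
s(t) = (-4 + t)*(10 + 2*t) (s(t) = (t - 4)*(t + (t - 1*(-10))) = (-4 + t)*(t + (t + 10)) = (-4 + t)*(t + (10 + t)) = (-4 + t)*(10 + 2*t))
s(G(0)) + J = (-40 + 2/(-8 + 0) + 2*(1/(-8 + 0))²) + 460 = (-40 + 2/(-8) + 2*(1/(-8))²) + 460 = (-40 + 2*(-⅛) + 2*(-⅛)²) + 460 = (-40 - ¼ + 2*(1/64)) + 460 = (-40 - ¼ + 1/32) + 460 = -1287/32 + 460 = 13433/32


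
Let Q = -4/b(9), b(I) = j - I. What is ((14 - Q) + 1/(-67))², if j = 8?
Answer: 447561/4489 ≈ 99.702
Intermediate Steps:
b(I) = 8 - I
Q = 4 (Q = -4/(8 - 1*9) = -4/(8 - 9) = -4/(-1) = -4*(-1) = 4)
((14 - Q) + 1/(-67))² = ((14 - 1*4) + 1/(-67))² = ((14 - 4) - 1/67)² = (10 - 1/67)² = (669/67)² = 447561/4489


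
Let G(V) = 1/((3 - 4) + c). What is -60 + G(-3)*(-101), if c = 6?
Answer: -401/5 ≈ -80.200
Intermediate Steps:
G(V) = 1/5 (G(V) = 1/((3 - 4) + 6) = 1/(-1 + 6) = 1/5)
-60 + G(-3)*(-101) = -60 + (1/5)*(-101) = -60 - 101/5 = -401/5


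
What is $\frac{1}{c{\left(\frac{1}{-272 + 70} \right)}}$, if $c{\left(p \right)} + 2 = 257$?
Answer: $\frac{1}{255} \approx 0.0039216$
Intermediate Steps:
$c{\left(p \right)} = 255$ ($c{\left(p \right)} = -2 + 257 = 255$)
$\frac{1}{c{\left(\frac{1}{-272 + 70} \right)}} = \frac{1}{255}$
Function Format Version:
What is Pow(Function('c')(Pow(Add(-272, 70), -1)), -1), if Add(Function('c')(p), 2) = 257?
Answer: Rational(1, 255) ≈ 0.0039216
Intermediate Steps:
Function('c')(p) = 255 (Function('c')(p) = Add(-2, 257) = 255)
Pow(Function('c')(Pow(Add(-272, 70), -1)), -1) = Pow(255, -1) = Rational(1, 255)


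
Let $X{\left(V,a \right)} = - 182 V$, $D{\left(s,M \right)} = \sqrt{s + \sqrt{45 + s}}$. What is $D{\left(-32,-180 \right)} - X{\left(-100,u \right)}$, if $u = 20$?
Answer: $-18200 + i \sqrt{32 - \sqrt{13}} \approx -18200.0 + 5.3286 i$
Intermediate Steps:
$D{\left(-32,-180 \right)} - X{\left(-100,u \right)} = \sqrt{-32 + \sqrt{45 - 32}} - \left(-182\right) \left(-100\right) = \sqrt{-32 + \sqrt{13}} - 18200 = -18200 + \sqrt{-32 + \sqrt{13}}$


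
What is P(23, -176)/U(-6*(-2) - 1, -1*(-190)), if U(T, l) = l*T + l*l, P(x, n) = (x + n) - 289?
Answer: -221/19095 ≈ -0.011574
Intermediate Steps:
P(x, n) = -289 + n + x (P(x, n) = (n + x) - 289 = -289 + n + x)
U(T, l) = l**2 + T*l (U(T, l) = T*l + l**2 = l**2 + T*l)
P(23, -176)/U(-6*(-2) - 1, -1*(-190)) = (-289 - 176 + 23)/(((-1*(-190))*((-6*(-2) - 1) - 1*(-190)))) = -442*1/(190*((12 - 1) + 190)) = -442*1/(190*(11 + 190)) = -442/(190*201) = -442/38190 = -442*1/38190 = -221/19095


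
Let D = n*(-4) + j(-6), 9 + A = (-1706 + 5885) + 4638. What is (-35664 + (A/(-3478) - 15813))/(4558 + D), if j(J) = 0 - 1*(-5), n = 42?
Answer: -29840969/2547635 ≈ -11.713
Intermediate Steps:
A = 8808 (A = -9 + ((-1706 + 5885) + 4638) = -9 + (4179 + 4638) = -9 + 8817 = 8808)
j(J) = 5 (j(J) = 0 + 5 = 5)
D = -163 (D = 42*(-4) + 5 = -168 + 5 = -163)
(-35664 + (A/(-3478) - 15813))/(4558 + D) = (-35664 + (8808/(-3478) - 15813))/(4558 - 163) = (-35664 + (8808*(-1/3478) - 15813))/4395 = (-35664 + (-4404/1739 - 15813))*(1/4395) = (-35664 - 27503211/1739)*(1/4395) = -89522907/1739*1/4395 = -29840969/2547635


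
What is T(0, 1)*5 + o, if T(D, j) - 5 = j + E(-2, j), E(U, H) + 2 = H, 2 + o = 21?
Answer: 44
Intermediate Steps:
o = 19 (o = -2 + 21 = 19)
E(U, H) = -2 + H
T(D, j) = 3 + 2*j (T(D, j) = 5 + (j + (-2 + j)) = 5 + (-2 + 2*j) = 3 + 2*j)
T(0, 1)*5 + o = (3 + 2*1)*5 + 19 = (3 + 2)*5 + 19 = 5*5 + 19 = 25 + 19 = 44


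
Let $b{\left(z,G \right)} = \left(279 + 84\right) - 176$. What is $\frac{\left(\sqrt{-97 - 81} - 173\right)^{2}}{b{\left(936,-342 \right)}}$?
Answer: $\frac{\left(173 - i \sqrt{178}\right)^{2}}{187} \approx 159.1 - 24.686 i$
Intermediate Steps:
$b{\left(z,G \right)} = 187$ ($b{\left(z,G \right)} = 363 - 176 = 187$)
$\frac{\left(\sqrt{-97 - 81} - 173\right)^{2}}{b{\left(936,-342 \right)}} = \frac{\left(\sqrt{-97 - 81} - 173\right)^{2}}{187} = \left(\sqrt{-178} - 173\right)^{2} \cdot \frac{1}{187} = \left(i \sqrt{178} - 173\right)^{2} \cdot \frac{1}{187} = \left(-173 + i \sqrt{178}\right)^{2} \cdot \frac{1}{187} = \frac{\left(-173 + i \sqrt{178}\right)^{2}}{187}$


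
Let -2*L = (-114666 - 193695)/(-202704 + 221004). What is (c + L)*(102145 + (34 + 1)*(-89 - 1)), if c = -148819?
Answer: -35944866968387/2440 ≈ -1.4732e+10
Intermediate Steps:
L = 102787/12200 (L = -(-114666 - 193695)/(2*(-202704 + 221004)) = -(-308361)/(2*18300) = -1/2*(-102787/6100) = 102787/12200 ≈ 8.4252)
(c + L)*(102145 + (34 + 1)*(-89 - 1)) = (-148819 + 102787/12200)*(102145 + (34 + 1)*(-89 - 1)) = -1815489013*(102145 + 35*(-90))/12200 = -1815489013*(102145 - 3150)/12200 = -1815489013/12200*98995 = -35944866968387/2440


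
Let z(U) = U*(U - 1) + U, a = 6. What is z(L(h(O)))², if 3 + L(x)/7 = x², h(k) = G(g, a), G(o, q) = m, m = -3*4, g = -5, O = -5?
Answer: 949005240561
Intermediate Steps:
m = -12
G(o, q) = -12
h(k) = -12
L(x) = -21 + 7*x²
z(U) = U + U*(-1 + U) (z(U) = U*(-1 + U) + U = U + U*(-1 + U))
z(L(h(O)))² = ((-21 + 7*(-12)²)²)² = ((-21 + 7*144)²)² = ((-21 + 1008)²)² = (987²)² = 974169² = 949005240561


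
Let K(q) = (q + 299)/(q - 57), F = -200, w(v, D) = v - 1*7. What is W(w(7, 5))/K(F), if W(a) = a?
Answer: 0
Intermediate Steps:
w(v, D) = -7 + v (w(v, D) = v - 7 = -7 + v)
K(q) = (299 + q)/(-57 + q)
W(w(7, 5))/K(F) = (-7 + 7)/(((299 - 200)/(-57 - 200))) = 0/((99/(-257))) = 0/((-1/257*99)) = 0/(-99/257) = 0*(-257/99) = 0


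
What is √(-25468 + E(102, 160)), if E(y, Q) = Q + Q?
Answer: 2*I*√6287 ≈ 158.58*I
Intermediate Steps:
E(y, Q) = 2*Q
√(-25468 + E(102, 160)) = √(-25468 + 2*160) = √(-25468 + 320) = √(-25148) = 2*I*√6287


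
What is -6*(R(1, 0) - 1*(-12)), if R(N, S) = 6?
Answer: -108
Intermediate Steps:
-6*(R(1, 0) - 1*(-12)) = -6*(6 - 1*(-12)) = -6*(6 + 12) = -6*18 = -108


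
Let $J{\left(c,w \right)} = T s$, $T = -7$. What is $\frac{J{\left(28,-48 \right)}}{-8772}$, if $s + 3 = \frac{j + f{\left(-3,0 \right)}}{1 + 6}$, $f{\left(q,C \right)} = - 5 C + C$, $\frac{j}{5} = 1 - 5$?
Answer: $- \frac{41}{8772} \approx -0.004674$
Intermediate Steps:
$j = -20$ ($j = 5 \left(1 - 5\right) = 5 \left(-4\right) = -20$)
$f{\left(q,C \right)} = - 4 C$
$s = - \frac{41}{7}$ ($s = -3 + \frac{-20 - 0}{1 + 6} = -3 + \frac{-20 + 0}{7} = -3 - \frac{20}{7} = - \frac{41}{7} \approx -5.8571$)
$J{\left(c,w \right)} = 41$ ($J{\left(c,w \right)} = \left(-7\right) \left(- \frac{41}{7}\right) = 41$)
$\frac{J{\left(28,-48 \right)}}{-8772} = \frac{41}{-8772} = 41 \left(- \frac{1}{8772}\right) = - \frac{41}{8772}$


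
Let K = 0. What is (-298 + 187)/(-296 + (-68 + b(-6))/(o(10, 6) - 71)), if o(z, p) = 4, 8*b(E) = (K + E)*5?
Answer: 9916/26347 ≈ 0.37636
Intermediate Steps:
b(E) = 5*E/8 (b(E) = ((0 + E)*5)/8 = (E*5)/8 = (5*E)/8 = 5*E/8)
(-298 + 187)/(-296 + (-68 + b(-6))/(o(10, 6) - 71)) = (-298 + 187)/(-296 + (-68 + (5/8)*(-6))/(4 - 71)) = -111/(-296 + (-68 - 15/4)/(-67)) = -111/(-296 - 287/4*(-1/67)) = -111/(-296 + 287/268) = -111/(-79041/268) = -111*(-268/79041) = 9916/26347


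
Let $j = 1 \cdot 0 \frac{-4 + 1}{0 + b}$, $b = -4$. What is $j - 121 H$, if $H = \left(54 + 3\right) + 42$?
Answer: $-11979$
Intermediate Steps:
$H = 99$ ($H = 57 + 42 = 99$)
$j = 0$ ($j = 1 \cdot 0 \frac{-4 + 1}{0 - 4} = 0 \left(- \frac{3}{-4}\right) = 0 \left(\left(-3\right) \left(- \frac{1}{4}\right)\right) = 0 \cdot \frac{3}{4} = 0$)
$j - 121 H = 0 - 11979 = -11979$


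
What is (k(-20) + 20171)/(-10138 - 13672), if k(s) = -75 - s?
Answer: -10058/11905 ≈ -0.84486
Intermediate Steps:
(k(-20) + 20171)/(-10138 - 13672) = ((-75 - 1*(-20)) + 20171)/(-10138 - 13672) = ((-75 + 20) + 20171)/(-23810) = (-55 + 20171)*(-1/23810) = 20116*(-1/23810) = -10058/11905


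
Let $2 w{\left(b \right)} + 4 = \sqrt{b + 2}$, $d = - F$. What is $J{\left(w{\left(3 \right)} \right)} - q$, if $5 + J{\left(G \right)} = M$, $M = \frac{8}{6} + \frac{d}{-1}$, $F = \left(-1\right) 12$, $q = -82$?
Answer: $\frac{199}{3} \approx 66.333$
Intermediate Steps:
$F = -12$
$d = 12$ ($d = \left(-1\right) \left(-12\right) = 12$)
$w{\left(b \right)} = -2 + \frac{\sqrt{2 + b}}{2}$ ($w{\left(b \right)} = -2 + \frac{\sqrt{b + 2}}{2} = -2 + \frac{\sqrt{2 + b}}{2}$)
$M = - \frac{32}{3}$ ($M = \frac{8}{6} + \frac{12}{-1} = 8 \cdot \frac{1}{6} + 12 \left(-1\right) = \frac{4}{3} - 12 = - \frac{32}{3} \approx -10.667$)
$J{\left(G \right)} = - \frac{47}{3}$ ($J{\left(G \right)} = -5 - \frac{32}{3} = - \frac{47}{3}$)
$J{\left(w{\left(3 \right)} \right)} - q = - \frac{47}{3} - -82 = - \frac{47}{3} + 82 = \frac{199}{3}$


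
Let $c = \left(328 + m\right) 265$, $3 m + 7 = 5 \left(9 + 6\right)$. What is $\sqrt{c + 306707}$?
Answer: $\frac{\sqrt{3596703}}{3} \approx 632.17$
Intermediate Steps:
$m = \frac{68}{3}$ ($m = - \frac{7}{3} + \frac{5 \left(9 + 6\right)}{3} = - \frac{7}{3} + \frac{5 \cdot 15}{3} = - \frac{7}{3} + \frac{1}{3} \cdot 75 = - \frac{7}{3} + 25 = \frac{68}{3} \approx 22.667$)
$c = \frac{278780}{3}$ ($c = \left(328 + \frac{68}{3}\right) 265 = \frac{1052}{3} \cdot 265 = \frac{278780}{3} \approx 92927.0$)
$\sqrt{c + 306707} = \sqrt{\frac{278780}{3} + 306707} = \sqrt{\frac{1198901}{3}} = \frac{\sqrt{3596703}}{3}$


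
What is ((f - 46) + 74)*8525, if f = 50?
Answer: 664950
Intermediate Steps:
((f - 46) + 74)*8525 = ((50 - 46) + 74)*8525 = (4 + 74)*8525 = 78*8525 = 664950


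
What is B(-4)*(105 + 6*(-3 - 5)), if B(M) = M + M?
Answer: -456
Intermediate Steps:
B(M) = 2*M
B(-4)*(105 + 6*(-3 - 5)) = (2*(-4))*(105 + 6*(-3 - 5)) = -8*(105 + 6*(-8)) = -8*(105 - 48) = -8*57 = -456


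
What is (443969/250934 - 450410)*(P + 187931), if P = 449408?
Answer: -72033799433038169/250934 ≈ -2.8706e+11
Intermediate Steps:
(443969/250934 - 450410)*(P + 187931) = (443969/250934 - 450410)*(449408 + 187931) = (443969*(1/250934) - 450410)*637339 = (443969/250934 - 450410)*637339 = -113022738971/250934*637339 = -72033799433038169/250934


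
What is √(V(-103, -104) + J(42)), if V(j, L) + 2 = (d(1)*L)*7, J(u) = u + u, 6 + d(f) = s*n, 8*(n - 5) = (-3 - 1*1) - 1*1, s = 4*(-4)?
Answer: √55410 ≈ 235.39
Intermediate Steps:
s = -16
n = 35/8 (n = 5 + ((-3 - 1*1) - 1*1)/8 = 5 + ((-3 - 1) - 1)/8 = 5 + (-4 - 1)/8 = 5 + (⅛)*(-5) = 5 - 5/8 = 35/8 ≈ 4.3750)
d(f) = -76 (d(f) = -6 - 16*35/8 = -6 - 70 = -76)
J(u) = 2*u
V(j, L) = -2 - 532*L (V(j, L) = -2 - 76*L*7 = -2 - 532*L)
√(V(-103, -104) + J(42)) = √((-2 - 532*(-104)) + 2*42) = √((-2 + 55328) + 84) = √(55326 + 84) = √55410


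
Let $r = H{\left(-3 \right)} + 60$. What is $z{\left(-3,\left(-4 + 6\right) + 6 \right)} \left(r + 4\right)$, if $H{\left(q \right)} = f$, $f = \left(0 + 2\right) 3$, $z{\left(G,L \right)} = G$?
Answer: $-210$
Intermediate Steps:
$f = 6$ ($f = 2 \cdot 3 = 6$)
$H{\left(q \right)} = 6$
$r = 66$ ($r = 6 + 60 = 66$)
$z{\left(-3,\left(-4 + 6\right) + 6 \right)} \left(r + 4\right) = - 3 \left(66 + 4\right) = \left(-3\right) 70 = -210$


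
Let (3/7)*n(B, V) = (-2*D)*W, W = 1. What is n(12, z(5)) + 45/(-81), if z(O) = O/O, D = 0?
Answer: -5/9 ≈ -0.55556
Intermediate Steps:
z(O) = 1
n(B, V) = 0 (n(B, V) = 7*(-2*0*1)/3 = 7*(0*1)/3 = (7/3)*0 = 0)
n(12, z(5)) + 45/(-81) = 0 + 45/(-81) = 0 + 45*(-1/81) = 0 - 5/9 = -5/9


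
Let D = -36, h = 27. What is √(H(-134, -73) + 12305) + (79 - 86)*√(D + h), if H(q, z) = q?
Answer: √12171 - 21*I ≈ 110.32 - 21.0*I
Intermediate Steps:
√(H(-134, -73) + 12305) + (79 - 86)*√(D + h) = √(-134 + 12305) + (79 - 86)*√(-36 + 27) = √12171 - 21*I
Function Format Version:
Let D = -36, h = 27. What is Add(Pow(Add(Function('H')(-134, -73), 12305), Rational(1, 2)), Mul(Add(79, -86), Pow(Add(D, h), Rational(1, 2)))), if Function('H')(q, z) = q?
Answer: Add(Pow(12171, Rational(1, 2)), Mul(-21, I)) ≈ Add(110.32, Mul(-21.000, I))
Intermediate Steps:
Add(Pow(Add(Function('H')(-134, -73), 12305), Rational(1, 2)), Mul(Add(79, -86), Pow(Add(D, h), Rational(1, 2)))) = Add(Pow(Add(-134, 12305), Rational(1, 2)), Mul(Add(79, -86), Pow(Add(-36, 27), Rational(1, 2)))) = Add(Pow(12171, Rational(1, 2)), Mul(-7, Pow(-9, Rational(1, 2)))) = Add(Pow(12171, Rational(1, 2)), Mul(-7, Mul(3, I))) = Add(Pow(12171, Rational(1, 2)), Mul(-21, I))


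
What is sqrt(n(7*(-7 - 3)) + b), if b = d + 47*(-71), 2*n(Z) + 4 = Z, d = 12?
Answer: 41*I*sqrt(2) ≈ 57.983*I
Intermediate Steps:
n(Z) = -2 + Z/2
b = -3325 (b = 12 + 47*(-71) = 12 - 3337 = -3325)
sqrt(n(7*(-7 - 3)) + b) = sqrt((-2 + (7*(-7 - 3))/2) - 3325) = sqrt((-2 + (7*(-10))/2) - 3325) = sqrt((-2 + (1/2)*(-70)) - 3325) = sqrt((-2 - 35) - 3325) = sqrt(-37 - 3325) = sqrt(-3362) = 41*I*sqrt(2)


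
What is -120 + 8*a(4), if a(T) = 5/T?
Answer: -110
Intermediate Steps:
-120 + 8*a(4) = -120 + 8*(5/4) = -120 + 10 = -110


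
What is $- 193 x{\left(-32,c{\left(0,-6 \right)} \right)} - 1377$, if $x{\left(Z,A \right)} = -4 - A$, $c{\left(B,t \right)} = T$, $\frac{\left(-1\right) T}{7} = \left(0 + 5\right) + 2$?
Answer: $-10062$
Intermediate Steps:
$T = -49$ ($T = - 7 \left(\left(0 + 5\right) + 2\right) = - 7 \left(5 + 2\right) = \left(-7\right) 7 = -49$)
$c{\left(B,t \right)} = -49$
$- 193 x{\left(-32,c{\left(0,-6 \right)} \right)} - 1377 = - 193 \left(-4 - -49\right) - 1377 = - 193 \left(-4 + 49\right) - 1377 = \left(-193\right) 45 - 1377 = -8685 - 1377 = -10062$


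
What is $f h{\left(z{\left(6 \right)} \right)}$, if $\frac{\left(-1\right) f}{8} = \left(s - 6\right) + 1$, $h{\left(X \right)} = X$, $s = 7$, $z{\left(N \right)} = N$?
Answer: $-96$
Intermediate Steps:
$f = -16$ ($f = - 8 \left(\left(7 - 6\right) + 1\right) = - 8 \left(1 + 1\right) = \left(-8\right) 2 = -16$)
$f h{\left(z{\left(6 \right)} \right)} = \left(-16\right) 6 = -96$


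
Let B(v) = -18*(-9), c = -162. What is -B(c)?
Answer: -162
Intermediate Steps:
B(v) = 162
-B(c) = -1*162 = -162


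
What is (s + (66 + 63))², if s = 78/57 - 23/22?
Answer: 2922159249/174724 ≈ 16724.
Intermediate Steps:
s = 135/418 (s = 78*(1/57) - 23*1/22 = 26/19 - 23/22 = 135/418 ≈ 0.32297)
(s + (66 + 63))² = (135/418 + (66 + 63))² = (135/418 + 129)² = (54057/418)² = 2922159249/174724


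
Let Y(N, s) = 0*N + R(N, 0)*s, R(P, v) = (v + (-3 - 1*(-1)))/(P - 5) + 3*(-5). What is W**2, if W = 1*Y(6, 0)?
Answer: 0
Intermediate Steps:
R(P, v) = -15 + (-2 + v)/(-5 + P) (R(P, v) = (v + (-3 + 1))/(-5 + P) - 15 = (v - 2)/(-5 + P) - 15 = (-2 + v)/(-5 + P) - 15 = -15 + (-2 + v)/(-5 + P))
Y(N, s) = s*(73 - 15*N)/(-5 + N) (Y(N, s) = 0*N + ((73 + 0 - 15*N)/(-5 + N))*s = 0 + ((73 - 15*N)/(-5 + N))*s = 0 + s*(73 - 15*N)/(-5 + N) = s*(73 - 15*N)/(-5 + N))
W = 0 (W = 1*(0*(73 - 15*6)/(-5 + 6)) = 1*(0*(73 - 90)/1) = 1*(0*1*(-17)) = 1*0 = 0)
W**2 = 0**2 = 0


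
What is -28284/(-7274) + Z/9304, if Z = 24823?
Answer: 221858419/33838648 ≈ 6.5564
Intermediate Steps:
-28284/(-7274) + Z/9304 = -28284/(-7274) + 24823/9304 = -28284*(-1/7274) + 24823*(1/9304) = 14142/3637 + 24823/9304 = 221858419/33838648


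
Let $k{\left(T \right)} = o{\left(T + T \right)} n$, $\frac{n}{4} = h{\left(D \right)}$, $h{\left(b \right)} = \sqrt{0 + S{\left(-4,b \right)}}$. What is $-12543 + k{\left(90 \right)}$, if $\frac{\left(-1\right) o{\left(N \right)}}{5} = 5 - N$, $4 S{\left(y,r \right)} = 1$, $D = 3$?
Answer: $-10793$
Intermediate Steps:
$S{\left(y,r \right)} = \frac{1}{4}$ ($S{\left(y,r \right)} = \frac{1}{4} \cdot 1 = \frac{1}{4}$)
$o{\left(N \right)} = -25 + 5 N$ ($o{\left(N \right)} = - 5 \left(5 - N\right) = -25 + 5 N$)
$h{\left(b \right)} = \frac{1}{2}$ ($h{\left(b \right)} = \sqrt{0 + \frac{1}{4}} = \sqrt{\frac{1}{4}} = \frac{1}{2}$)
$n = 2$ ($n = 4 \cdot \frac{1}{2} = 2$)
$k{\left(T \right)} = -50 + 20 T$ ($k{\left(T \right)} = \left(-25 + 5 \left(T + T\right)\right) 2 = \left(-25 + 5 \cdot 2 T\right) 2 = \left(-25 + 10 T\right) 2 = -50 + 20 T$)
$-12543 + k{\left(90 \right)} = -12543 + \left(-50 + 20 \cdot 90\right) = -12543 + \left(-50 + 1800\right) = -12543 + 1750 = -10793$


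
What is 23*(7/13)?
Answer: 161/13 ≈ 12.385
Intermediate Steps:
23*(7/13) = 161/13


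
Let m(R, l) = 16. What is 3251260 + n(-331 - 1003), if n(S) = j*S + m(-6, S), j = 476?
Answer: 2616292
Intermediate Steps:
n(S) = 16 + 476*S (n(S) = 476*S + 16 = 16 + 476*S)
3251260 + n(-331 - 1003) = 3251260 + (16 + 476*(-331 - 1003)) = 3251260 + (16 + 476*(-1334)) = 3251260 + (16 - 634984) = 3251260 - 634968 = 2616292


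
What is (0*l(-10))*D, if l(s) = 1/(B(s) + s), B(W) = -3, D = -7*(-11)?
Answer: 0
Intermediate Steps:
D = 77
l(s) = 1/(-3 + s)
(0*l(-10))*D = (0/(-3 - 10))*77 = (0/(-13))*77 = (0*(-1/13))*77 = 0*77 = 0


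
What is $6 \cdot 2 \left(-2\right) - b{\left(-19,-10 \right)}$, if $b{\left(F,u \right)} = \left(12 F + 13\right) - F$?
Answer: $172$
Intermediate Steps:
$b{\left(F,u \right)} = 13 + 11 F$ ($b{\left(F,u \right)} = \left(13 + 12 F\right) - F = 13 + 11 F$)
$6 \cdot 2 \left(-2\right) - b{\left(-19,-10 \right)} = 6 \cdot 2 \left(-2\right) - \left(13 + 11 \left(-19\right)\right) = 12 \left(-2\right) - \left(13 - 209\right) = -24 - -196 = -24 + 196 = 172$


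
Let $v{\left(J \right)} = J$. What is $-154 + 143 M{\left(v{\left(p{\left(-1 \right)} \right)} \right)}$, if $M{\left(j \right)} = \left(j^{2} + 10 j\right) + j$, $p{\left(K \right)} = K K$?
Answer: $1562$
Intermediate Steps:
$p{\left(K \right)} = K^{2}$
$M{\left(j \right)} = j^{2} + 11 j$
$-154 + 143 M{\left(v{\left(p{\left(-1 \right)} \right)} \right)} = -154 + 143 \left(-1\right)^{2} \left(11 + \left(-1\right)^{2}\right) = -154 + 143 \cdot 1 \left(11 + 1\right) = -154 + 143 \cdot 1 \cdot 12 = -154 + 143 \cdot 12 = -154 + 1716 = 1562$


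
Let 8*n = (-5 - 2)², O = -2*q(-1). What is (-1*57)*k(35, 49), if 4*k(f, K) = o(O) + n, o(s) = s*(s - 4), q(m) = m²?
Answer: -8265/32 ≈ -258.28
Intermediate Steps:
O = -2 (O = -2*(-1)² = -2*1 = -2)
o(s) = s*(-4 + s)
n = 49/8 (n = (-5 - 2)²/8 = (⅛)*(-7)² = (⅛)*49 = 49/8 ≈ 6.1250)
k(f, K) = 145/32 (k(f, K) = (-2*(-4 - 2) + 49/8)/4 = (-2*(-6) + 49/8)/4 = (12 + 49/8)/4 = (¼)*(145/8) = 145/32)
(-1*57)*k(35, 49) = -1*57*(145/32) = -57*145/32 = -8265/32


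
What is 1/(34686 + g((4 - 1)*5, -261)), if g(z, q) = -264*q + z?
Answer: 1/103605 ≈ 9.6520e-6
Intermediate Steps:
g(z, q) = z - 264*q
1/(34686 + g((4 - 1)*5, -261)) = 1/(34686 + ((4 - 1)*5 - 264*(-261))) = 1/(34686 + (3*5 + 68904)) = 1/(34686 + (15 + 68904)) = 1/(34686 + 68919) = 1/103605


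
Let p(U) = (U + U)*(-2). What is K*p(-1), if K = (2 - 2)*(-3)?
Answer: 0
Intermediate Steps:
p(U) = -4*U (p(U) = (2*U)*(-2) = -4*U)
K = 0 (K = 0*(-3) = 0)
K*p(-1) = 0*(-4*(-1)) = 0*4 = 0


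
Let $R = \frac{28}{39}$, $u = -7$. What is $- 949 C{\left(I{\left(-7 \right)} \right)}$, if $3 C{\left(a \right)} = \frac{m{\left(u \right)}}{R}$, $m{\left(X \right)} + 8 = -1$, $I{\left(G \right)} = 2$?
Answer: $\frac{111033}{28} \approx 3965.5$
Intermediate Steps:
$m{\left(X \right)} = -9$ ($m{\left(X \right)} = -8 - 1 = -9$)
$R = \frac{28}{39}$ ($R = 28 \cdot \frac{1}{39} = \frac{28}{39} \approx 0.71795$)
$C{\left(a \right)} = - \frac{117}{28}$ ($C{\left(a \right)} = \frac{\left(-9\right) \frac{1}{\frac{28}{39}}}{3} = \frac{\left(-9\right) \frac{39}{28}}{3} = \frac{1}{3} \left(- \frac{351}{28}\right) = - \frac{117}{28}$)
$- 949 C{\left(I{\left(-7 \right)} \right)} = \left(-949\right) \left(- \frac{117}{28}\right) = \frac{111033}{28}$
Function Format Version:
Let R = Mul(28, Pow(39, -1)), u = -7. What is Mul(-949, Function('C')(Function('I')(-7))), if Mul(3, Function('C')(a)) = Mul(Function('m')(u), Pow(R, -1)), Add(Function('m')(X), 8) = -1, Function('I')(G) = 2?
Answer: Rational(111033, 28) ≈ 3965.5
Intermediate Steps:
Function('m')(X) = -9 (Function('m')(X) = Add(-8, -1) = -9)
R = Rational(28, 39) (R = Mul(28, Rational(1, 39)) = Rational(28, 39) ≈ 0.71795)
Function('C')(a) = Rational(-117, 28) (Function('C')(a) = Mul(Rational(1, 3), Mul(-9, Pow(Rational(28, 39), -1))) = Mul(Rational(1, 3), Mul(-9, Rational(39, 28))) = Mul(Rational(1, 3), Rational(-351, 28)) = Rational(-117, 28))
Mul(-949, Function('C')(Function('I')(-7))) = Mul(-949, Rational(-117, 28)) = Rational(111033, 28)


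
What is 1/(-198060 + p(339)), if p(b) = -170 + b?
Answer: -1/197891 ≈ -5.0533e-6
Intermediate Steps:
1/(-198060 + p(339)) = 1/(-198060 + (-170 + 339)) = 1/(-198060 + 169) = 1/(-197891) = -1/197891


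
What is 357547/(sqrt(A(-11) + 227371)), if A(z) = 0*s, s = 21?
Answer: 357547*sqrt(227371)/227371 ≈ 749.83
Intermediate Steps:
A(z) = 0 (A(z) = 0*21 = 0)
357547/(sqrt(A(-11) + 227371)) = 357547/(sqrt(0 + 227371)) = 357547/(sqrt(227371)) = 357547*(sqrt(227371)/227371) = 357547*sqrt(227371)/227371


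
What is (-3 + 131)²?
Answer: 16384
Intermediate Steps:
(-3 + 131)² = 128² = 16384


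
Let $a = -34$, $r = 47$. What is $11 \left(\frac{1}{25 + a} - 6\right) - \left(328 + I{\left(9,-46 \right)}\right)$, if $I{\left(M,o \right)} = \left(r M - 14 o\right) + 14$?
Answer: $- \frac{13286}{9} \approx -1476.2$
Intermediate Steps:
$I{\left(M,o \right)} = 14 - 14 o + 47 M$ ($I{\left(M,o \right)} = \left(47 M - 14 o\right) + 14 = \left(- 14 o + 47 M\right) + 14 = 14 - 14 o + 47 M$)
$11 \left(\frac{1}{25 + a} - 6\right) - \left(328 + I{\left(9,-46 \right)}\right) = 11 \left(\frac{1}{25 - 34} - 6\right) - \left(342 + 423 + 644\right) = 11 \left(\frac{1}{-9} - 6\right) - 1409 = 11 \left(- \frac{1}{9} - 6\right) - 1409 = 11 \left(- \frac{55}{9}\right) - 1409 = - \frac{605}{9} - 1409 = - \frac{13286}{9}$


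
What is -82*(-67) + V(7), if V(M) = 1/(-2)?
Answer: 10987/2 ≈ 5493.5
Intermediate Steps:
V(M) = -1/2
-82*(-67) + V(7) = -82*(-67) - 1/2 = 5494 - 1/2 = 10987/2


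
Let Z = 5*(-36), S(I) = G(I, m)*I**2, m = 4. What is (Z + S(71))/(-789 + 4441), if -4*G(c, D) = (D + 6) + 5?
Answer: -76335/14608 ≈ -5.2256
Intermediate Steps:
G(c, D) = -11/4 - D/4 (G(c, D) = -((D + 6) + 5)/4 = -((6 + D) + 5)/4 = -(11 + D)/4 = -11/4 - D/4)
S(I) = -15*I**2/4 (S(I) = (-11/4 - 1/4*4)*I**2 = (-11/4 - 1)*I**2 = -15*I**2/4)
Z = -180
(Z + S(71))/(-789 + 4441) = (-180 - 15/4*71**2)/(-789 + 4441) = (-180 - 15/4*5041)/3652 = (-180 - 75615/4)*(1/3652) = -76335/4*1/3652 = -76335/14608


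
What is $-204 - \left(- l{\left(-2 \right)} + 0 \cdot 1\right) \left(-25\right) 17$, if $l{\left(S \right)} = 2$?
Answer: $-1054$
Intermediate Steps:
$-204 - \left(- l{\left(-2 \right)} + 0 \cdot 1\right) \left(-25\right) 17 = -204 - \left(\left(-1\right) 2 + 0 \cdot 1\right) \left(-25\right) 17 = -204 - \left(-2 + 0\right) \left(-25\right) 17 = -204 - \left(-2\right) \left(-25\right) 17 = -204 - 50 \cdot 17 = -204 - 850 = -1054$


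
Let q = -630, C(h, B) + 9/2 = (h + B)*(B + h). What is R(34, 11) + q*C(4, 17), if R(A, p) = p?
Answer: -274984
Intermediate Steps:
C(h, B) = -9/2 + (B + h)**2 (C(h, B) = -9/2 + (h + B)*(B + h) = -9/2 + (B + h)*(B + h) = -9/2 + (B + h)**2)
R(34, 11) + q*C(4, 17) = 11 - 630*(-9/2 + (17 + 4)**2) = 11 - 630*(-9/2 + 21**2) = 11 - 630*(-9/2 + 441) = 11 - 630*873/2 = 11 - 274995 = -274984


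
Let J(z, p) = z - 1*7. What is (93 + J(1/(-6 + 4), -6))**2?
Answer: 29241/4 ≈ 7310.3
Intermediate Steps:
J(z, p) = -7 + z (J(z, p) = z - 7 = -7 + z)
(93 + J(1/(-6 + 4), -6))**2 = (93 + (-7 + 1/(-6 + 4)))**2 = (93 + (-7 + 1/(-2)))**2 = (93 + (-7 - 1/2))**2 = (93 - 15/2)**2 = (171/2)**2 = 29241/4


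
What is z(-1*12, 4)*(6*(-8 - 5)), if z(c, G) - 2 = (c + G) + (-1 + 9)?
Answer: -156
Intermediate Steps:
z(c, G) = 10 + G + c (z(c, G) = 2 + ((c + G) + (-1 + 9)) = 2 + ((G + c) + 8) = 2 + (8 + G + c) = 10 + G + c)
z(-1*12, 4)*(6*(-8 - 5)) = (10 + 4 - 1*12)*(6*(-8 - 5)) = (10 + 4 - 12)*(6*(-13)) = 2*(-78) = -156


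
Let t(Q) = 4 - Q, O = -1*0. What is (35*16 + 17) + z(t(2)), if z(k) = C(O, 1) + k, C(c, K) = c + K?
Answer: 580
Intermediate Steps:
O = 0
C(c, K) = K + c
z(k) = 1 + k (z(k) = (1 + 0) + k = 1 + k)
(35*16 + 17) + z(t(2)) = (35*16 + 17) + (1 + (4 - 1*2)) = (560 + 17) + (1 + (4 - 2)) = 577 + (1 + 2) = 577 + 3 = 580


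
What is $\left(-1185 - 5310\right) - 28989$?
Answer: $-35484$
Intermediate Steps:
$\left(-1185 - 5310\right) - 28989 = -6495 - 28989 = -35484$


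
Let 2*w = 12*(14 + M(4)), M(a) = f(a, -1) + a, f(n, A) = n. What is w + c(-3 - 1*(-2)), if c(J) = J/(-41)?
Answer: 5413/41 ≈ 132.02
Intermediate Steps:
M(a) = 2*a (M(a) = a + a = 2*a)
c(J) = -J/41 (c(J) = J*(-1/41) = -J/41)
w = 132 (w = (12*(14 + 2*4))/2 = (12*(14 + 8))/2 = (12*22)/2 = (1/2)*264 = 132)
w + c(-3 - 1*(-2)) = 132 - (-3 - 1*(-2))/41 = 132 - (-3 + 2)/41 = 132 - 1/41*(-1) = 132 + 1/41 = 5413/41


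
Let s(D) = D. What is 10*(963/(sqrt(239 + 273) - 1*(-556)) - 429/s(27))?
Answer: -49142975/347202 - 9630*sqrt(2)/19289 ≈ -142.25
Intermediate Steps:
10*(963/(sqrt(239 + 273) - 1*(-556)) - 429/s(27)) = 10*(963/(sqrt(239 + 273) - 1*(-556)) - 429/27) = 10*(963/(sqrt(512) + 556) - 429*1/27) = 10*(963/(16*sqrt(2) + 556) - 143/9) = 10*(963/(556 + 16*sqrt(2)) - 143/9) = 10*(-143/9 + 963/(556 + 16*sqrt(2))) = -1430/9 + 9630/(556 + 16*sqrt(2))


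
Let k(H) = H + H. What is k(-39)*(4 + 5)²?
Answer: -6318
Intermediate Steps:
k(H) = 2*H
k(-39)*(4 + 5)² = (2*(-39))*(4 + 5)² = -78*9² = -78*81 = -6318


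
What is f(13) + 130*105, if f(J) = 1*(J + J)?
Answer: 13676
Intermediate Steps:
f(J) = 2*J (f(J) = 1*(2*J) = 2*J)
f(13) + 130*105 = 2*13 + 130*105 = 26 + 13650 = 13676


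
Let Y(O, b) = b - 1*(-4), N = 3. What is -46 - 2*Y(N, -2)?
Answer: -50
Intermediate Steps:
Y(O, b) = 4 + b (Y(O, b) = b + 4 = 4 + b)
-46 - 2*Y(N, -2) = -46 - 2*(4 - 2) = -46 - 2*2 = -46 - 4 = -50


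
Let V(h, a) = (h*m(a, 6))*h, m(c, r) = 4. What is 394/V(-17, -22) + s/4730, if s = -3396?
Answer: -515539/1366970 ≈ -0.37714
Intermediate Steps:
V(h, a) = 4*h² (V(h, a) = (h*4)*h = (4*h)*h = 4*h²)
394/V(-17, -22) + s/4730 = 394/((4*(-17)²)) - 3396/4730 = 394/((4*289)) - 3396*1/4730 = 394/1156 - 1698/2365 = 394*(1/1156) - 1698/2365 = 197/578 - 1698/2365 = -515539/1366970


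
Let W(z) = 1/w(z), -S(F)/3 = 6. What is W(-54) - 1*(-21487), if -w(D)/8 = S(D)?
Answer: 3094129/144 ≈ 21487.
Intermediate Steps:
S(F) = -18 (S(F) = -3*6 = -18)
w(D) = 144 (w(D) = -8*(-18) = 144)
W(z) = 1/144
W(-54) - 1*(-21487) = 1/144 - 1*(-21487) = 1/144 + 21487 = 3094129/144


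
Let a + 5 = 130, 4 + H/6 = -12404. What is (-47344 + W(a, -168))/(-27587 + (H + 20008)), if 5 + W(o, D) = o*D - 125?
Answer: 68474/82027 ≈ 0.83477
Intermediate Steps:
H = -74448 (H = -24 + 6*(-12404) = -24 - 74424 = -74448)
a = 125 (a = -5 + 130 = 125)
W(o, D) = -130 + D*o (W(o, D) = -5 + (o*D - 125) = -5 + (D*o - 125) = -5 + (-125 + D*o) = -130 + D*o)
(-47344 + W(a, -168))/(-27587 + (H + 20008)) = (-47344 + (-130 - 168*125))/(-27587 + (-74448 + 20008)) = (-47344 + (-130 - 21000))/(-27587 - 54440) = (-47344 - 21130)/(-82027) = -68474*(-1/82027) = 68474/82027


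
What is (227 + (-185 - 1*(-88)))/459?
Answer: 130/459 ≈ 0.28322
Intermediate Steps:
(227 + (-185 - 1*(-88)))/459 = (227 + (-185 + 88))/459 = (227 - 97)/459 = (1/459)*130 = 130/459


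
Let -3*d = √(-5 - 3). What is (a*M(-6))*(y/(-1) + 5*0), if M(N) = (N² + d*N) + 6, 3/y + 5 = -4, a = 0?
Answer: 0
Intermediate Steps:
d = -2*I*√2/3 (d = -√(-5 - 3)/3 = -2*I*√2/3 ≈ -0.94281*I)
y = -⅓ (y = 3/(-5 - 4) = 3/(-9) = 3*(-⅑) = -⅓ ≈ -0.33333)
M(N) = 6 + N² - 2*I*N*√2/3 (M(N) = (N² + (-2*I*√2/3)*N) + 6 = (N² - 2*I*N*√2/3) + 6 = 6 + N² - 2*I*N*√2/3)
(a*M(-6))*(y/(-1) + 5*0) = (0*(6 + (-6)² - ⅔*I*(-6)*√2))*(-⅓/(-1) + 5*0) = (0*(6 + 36 + 4*I*√2))*(-⅓*(-1) + 0) = (0*(42 + 4*I*√2))*(⅓ + 0) = 0*(⅓) = 0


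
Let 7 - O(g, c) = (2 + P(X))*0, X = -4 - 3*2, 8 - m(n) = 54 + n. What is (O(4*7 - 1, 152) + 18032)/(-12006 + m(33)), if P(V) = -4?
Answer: -18039/12085 ≈ -1.4927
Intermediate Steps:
m(n) = -46 - n (m(n) = 8 - (54 + n) = 8 + (-54 - n) = -46 - n)
X = -10 (X = -4 - 6 = -10)
O(g, c) = 7 (O(g, c) = 7 - (2 - 4)*0 = 7 - (-2)*0 = 7 - 1*0 = 7 + 0 = 7)
(O(4*7 - 1, 152) + 18032)/(-12006 + m(33)) = (7 + 18032)/(-12006 + (-46 - 1*33)) = 18039/(-12006 + (-46 - 33)) = 18039/(-12006 - 79) = 18039/(-12085) = 18039*(-1/12085) = -18039/12085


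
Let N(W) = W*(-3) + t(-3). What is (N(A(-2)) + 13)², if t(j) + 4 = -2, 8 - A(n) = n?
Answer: 529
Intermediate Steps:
A(n) = 8 - n
t(j) = -6 (t(j) = -4 - 2 = -6)
N(W) = -6 - 3*W (N(W) = W*(-3) - 6 = -3*W - 6 = -6 - 3*W)
(N(A(-2)) + 13)² = ((-6 - 3*(8 - 1*(-2))) + 13)² = ((-6 - 3*(8 + 2)) + 13)² = ((-6 - 3*10) + 13)² = ((-6 - 30) + 13)² = (-36 + 13)² = (-23)² = 529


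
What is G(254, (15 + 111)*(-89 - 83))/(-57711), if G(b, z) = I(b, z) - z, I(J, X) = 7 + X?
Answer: -7/57711 ≈ -0.00012129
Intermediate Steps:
G(b, z) = 7 (G(b, z) = (7 + z) - z = 7)
G(254, (15 + 111)*(-89 - 83))/(-57711) = 7/(-57711) = 7*(-1/57711) = -7/57711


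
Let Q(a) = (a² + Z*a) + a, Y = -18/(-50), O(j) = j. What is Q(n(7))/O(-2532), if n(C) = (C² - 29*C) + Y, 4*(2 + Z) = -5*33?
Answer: -75241349/6330000 ≈ -11.886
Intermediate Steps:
Z = -173/4 (Z = -2 + (-5*33)/4 = -2 + (¼)*(-165) = -2 - 165/4 = -173/4 ≈ -43.250)
Y = 9/25 (Y = -18*(-1/50) = 9/25 ≈ 0.36000)
n(C) = 9/25 + C² - 29*C (n(C) = (C² - 29*C) + 9/25 = 9/25 + C² - 29*C)
Q(a) = a² - 169*a/4 (Q(a) = (a² - 173*a/4) + a = a² - 169*a/4)
Q(n(7))/O(-2532) = ((9/25 + 7² - 29*7)*(-169 + 4*(9/25 + 7² - 29*7))/4)/(-2532) = ((9/25 + 49 - 203)*(-169 + 4*(9/25 + 49 - 203))/4)*(-1/2532) = ((¼)*(-3841/25)*(-169 + 4*(-3841/25)))*(-1/2532) = ((¼)*(-3841/25)*(-169 - 15364/25))*(-1/2532) = ((¼)*(-3841/25)*(-19589/25))*(-1/2532) = (75241349/2500)*(-1/2532) = -75241349/6330000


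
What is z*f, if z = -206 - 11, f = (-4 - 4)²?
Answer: -13888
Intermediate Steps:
f = 64 (f = (-8)² = 64)
z = -217
z*f = -217*64 = -13888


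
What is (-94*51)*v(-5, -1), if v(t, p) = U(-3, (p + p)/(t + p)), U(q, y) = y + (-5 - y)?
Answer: 23970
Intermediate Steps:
U(q, y) = -5
v(t, p) = -5
(-94*51)*v(-5, -1) = -94*51*(-5) = -4794*(-5) = 23970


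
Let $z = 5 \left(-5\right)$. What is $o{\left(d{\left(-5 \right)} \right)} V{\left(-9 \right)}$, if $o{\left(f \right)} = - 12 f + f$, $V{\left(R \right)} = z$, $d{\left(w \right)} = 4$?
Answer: $1100$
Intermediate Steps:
$z = -25$
$V{\left(R \right)} = -25$
$o{\left(f \right)} = - 11 f$
$o{\left(d{\left(-5 \right)} \right)} V{\left(-9 \right)} = \left(-11\right) 4 \left(-25\right) = \left(-44\right) \left(-25\right) = 1100$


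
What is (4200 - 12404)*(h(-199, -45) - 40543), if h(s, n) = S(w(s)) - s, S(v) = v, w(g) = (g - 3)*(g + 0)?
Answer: 1197784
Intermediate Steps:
w(g) = g*(-3 + g) (w(g) = (-3 + g)*g = g*(-3 + g))
h(s, n) = -s + s*(-3 + s) (h(s, n) = s*(-3 + s) - s = -s + s*(-3 + s))
(4200 - 12404)*(h(-199, -45) - 40543) = (4200 - 12404)*(-199*(-4 - 199) - 40543) = -8204*(-199*(-203) - 40543) = -8204*(40397 - 40543) = -8204*(-146) = 1197784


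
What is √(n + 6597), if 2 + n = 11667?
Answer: √18262 ≈ 135.14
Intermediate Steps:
n = 11665 (n = -2 + 11667 = 11665)
√(n + 6597) = √(11665 + 6597) = √18262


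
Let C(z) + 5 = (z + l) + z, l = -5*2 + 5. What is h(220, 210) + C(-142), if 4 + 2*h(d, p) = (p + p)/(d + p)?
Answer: -12707/43 ≈ -295.51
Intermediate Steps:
l = -5 (l = -10 + 5 = -5)
C(z) = -10 + 2*z (C(z) = -5 + ((z - 5) + z) = -5 + ((-5 + z) + z) = -5 + (-5 + 2*z) = -10 + 2*z)
h(d, p) = -2 + p/(d + p) (h(d, p) = -2 + ((p + p)/(d + p))/2 = -2 + ((2*p)/(d + p))/2 = -2 + (2*p/(d + p))/2 = -2 + p/(d + p))
h(220, 210) + C(-142) = (-1*210 - 2*220)/(220 + 210) + (-10 + 2*(-142)) = (-210 - 440)/430 + (-10 - 284) = (1/430)*(-650) - 294 = -65/43 - 294 = -12707/43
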